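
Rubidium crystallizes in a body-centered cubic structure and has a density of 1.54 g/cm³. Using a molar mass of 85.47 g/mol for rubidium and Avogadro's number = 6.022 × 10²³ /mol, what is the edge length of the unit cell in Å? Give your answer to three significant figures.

With Z = 2 atoms per BCC cell, a³ = Z·M/(N_A·ρ) = 2 × 85.47 / (6.022 × 10²³ × 1.540 g/cm³) = 1.843 × 10^-22 cm³.
a = (1.843 × 10^-22)^(1/3) = 5.691 × 10^-8 cm = 5.69 Å.

5.69 Å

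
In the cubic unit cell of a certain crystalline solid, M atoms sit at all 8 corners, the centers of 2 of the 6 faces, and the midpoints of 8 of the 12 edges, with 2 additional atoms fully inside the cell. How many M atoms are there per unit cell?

6

Corner atoms are shared by 8 cells (1/8 each), face atoms by 2 (1/2 each), edge atoms by 4 (1/4 each), interior atoms are unshared.
Net atoms = 8 × 1/8 + 2 × 1/2 + 8 × 1/4 + 2 = 1 + 1 + 2 + 2 = 6.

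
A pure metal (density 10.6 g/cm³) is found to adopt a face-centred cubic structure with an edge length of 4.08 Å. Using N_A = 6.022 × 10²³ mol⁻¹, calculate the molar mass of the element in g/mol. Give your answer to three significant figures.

An FCC cell has Z = 4 atoms; a = 4.080 × 10^-8 cm.
M = ρ·N_A·a³/Z = 10.6 × 6.022 × 10²³ × 6.792 × 10^-23 / 4 = 108 g/mol.

108 g/mol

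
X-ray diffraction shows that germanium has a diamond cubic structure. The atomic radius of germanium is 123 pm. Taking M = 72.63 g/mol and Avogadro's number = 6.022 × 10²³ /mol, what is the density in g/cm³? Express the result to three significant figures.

5.26 g/cm³

In a diamond cubic lattice, nearest neighbors lie along the body diagonal with √3·a = 8r, giving a = 568.1 pm = 5.681 × 10^-8 cm.
With Z = 8, ρ = Z·M/(N_A·a³) = 8 × 72.63 / (6.022 × 10²³ × 1.834 × 10^-22) = 5.262 g/cm³.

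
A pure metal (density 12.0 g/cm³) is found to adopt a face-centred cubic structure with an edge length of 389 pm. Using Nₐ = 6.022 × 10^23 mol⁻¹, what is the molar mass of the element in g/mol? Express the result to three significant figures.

An FCC cell has Z = 4 atoms; a = 3.890 × 10^-8 cm.
M = ρ·N_A·a³/Z = 12.0 × 6.022 × 10²³ × 5.886 × 10^-23 / 4 = 106 g/mol.

106 g/mol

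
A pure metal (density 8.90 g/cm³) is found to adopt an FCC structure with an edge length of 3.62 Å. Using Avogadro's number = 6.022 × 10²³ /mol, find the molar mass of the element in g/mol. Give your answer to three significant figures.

An FCC cell has Z = 4 atoms; a = 3.620 × 10^-8 cm.
M = ρ·N_A·a³/Z = 8.90 × 6.022 × 10²³ × 4.744 × 10^-23 / 4 = 63.6 g/mol.

63.6 g/mol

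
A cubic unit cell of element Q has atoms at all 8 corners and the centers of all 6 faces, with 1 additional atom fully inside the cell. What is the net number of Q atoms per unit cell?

Corner atoms are shared by 8 cells (1/8 each), face atoms by 2 (1/2 each), interior atoms are unshared.
Net atoms = 8 × 1/8 + 6 × 1/2 + 1 = 1 + 3 + 1 = 5.

5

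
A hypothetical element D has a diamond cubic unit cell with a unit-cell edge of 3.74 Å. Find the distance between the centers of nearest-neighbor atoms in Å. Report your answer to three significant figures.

In a diamond cubic structure, nearest neighbors lie along the body diagonal with √3·a = 8r; the nearest-neighbor distance equals 2r = 0.4330·a.
d = 0.4330 × 3.74 = 1.62 Å.

1.62 Å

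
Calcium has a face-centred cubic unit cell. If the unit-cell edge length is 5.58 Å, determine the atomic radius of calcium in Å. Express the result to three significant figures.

1.97 Å

In an FCC lattice, atoms touch along the face diagonal, so √2·a = 4r.
r = √2·a/4 = 1.4142 × 5.58 / 4 = 1.97 Å.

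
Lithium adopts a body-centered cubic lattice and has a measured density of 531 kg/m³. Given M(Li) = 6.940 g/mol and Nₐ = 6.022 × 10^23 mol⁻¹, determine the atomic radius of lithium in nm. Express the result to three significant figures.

For a BCC cell (Z = 2), a³ = Z·M/(N_A·ρ) = 2 × 6.940 / (6.022 × 10²³ × 0.5310) = 4.341 × 10^-23 cm³, so a = 3.514 × 10^-8 cm = 0.3514 nm.
Atoms touch along the body diagonal, so √3·a = 4r, so r = 0.4330 × a = 0.152 nm.

0.152 nm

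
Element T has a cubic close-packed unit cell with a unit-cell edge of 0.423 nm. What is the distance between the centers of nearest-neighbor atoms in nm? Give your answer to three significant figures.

0.299 nm

In an FCC structure, atoms touch along the face diagonal, so √2·a = 4r; the nearest-neighbor distance equals 2r = 0.7071·a.
d = 0.7071 × 0.423 = 0.299 nm.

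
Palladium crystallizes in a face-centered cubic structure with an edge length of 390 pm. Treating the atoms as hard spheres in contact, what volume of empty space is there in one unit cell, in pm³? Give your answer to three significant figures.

1.54 × 10^7 pm³

In an FCC lattice atoms touch along the face diagonal, so √2·a = 4r, so r = 0.3536a = 137.9 pm.
V_cell = a³ = 5.932 × 10^7 pm³; V_atoms = 4 × (4/3)πr³ = 4.392 × 10^7 pm³.
Empty space = 5.932 × 10^7 − 4.392 × 10^7 = 1.54 × 10^7 pm³.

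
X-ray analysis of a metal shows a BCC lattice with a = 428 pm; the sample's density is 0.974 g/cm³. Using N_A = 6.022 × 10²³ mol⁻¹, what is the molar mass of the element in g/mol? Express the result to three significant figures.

A BCC cell has Z = 2 atoms; a = 4.280 × 10^-8 cm.
M = ρ·N_A·a³/Z = 0.974 × 6.022 × 10²³ × 7.840 × 10^-23 / 2 = 23.0 g/mol.

23.0 g/mol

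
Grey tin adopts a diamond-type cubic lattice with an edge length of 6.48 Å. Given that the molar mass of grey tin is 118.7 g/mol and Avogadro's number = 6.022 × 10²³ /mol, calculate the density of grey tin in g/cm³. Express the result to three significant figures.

A diamond cubic unit cell contains Z = 8 atoms.
Cell volume: a³ = (6.48 Å)³ = (6.480 × 10^-8 cm)³ = 2.721 × 10^-22 cm³.
ρ = Z·M/(N_A·a³) = 8 × 118.7 / (6.022 × 10²³ × 2.721 × 10^-22) = 5.795 g/cm³.

5.80 g/cm³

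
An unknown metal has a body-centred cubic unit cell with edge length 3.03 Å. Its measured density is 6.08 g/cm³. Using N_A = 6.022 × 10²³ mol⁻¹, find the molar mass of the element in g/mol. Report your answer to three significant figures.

A BCC cell has Z = 2 atoms; a = 3.030 × 10^-8 cm.
M = ρ·N_A·a³/Z = 6.08 × 6.022 × 10²³ × 2.782 × 10^-23 / 2 = 50.9 g/mol.

50.9 g/mol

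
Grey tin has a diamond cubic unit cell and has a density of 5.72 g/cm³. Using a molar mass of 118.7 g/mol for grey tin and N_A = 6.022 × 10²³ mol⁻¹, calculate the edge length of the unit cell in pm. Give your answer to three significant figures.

With Z = 8 atoms per diamond cubic cell, a³ = Z·M/(N_A·ρ) = 8 × 118.7 / (6.022 × 10²³ × 5.720 g/cm³) = 2.757 × 10^-22 cm³.
a = (2.757 × 10^-22)^(1/3) = 6.508 × 10^-8 cm = 651 pm.

651 pm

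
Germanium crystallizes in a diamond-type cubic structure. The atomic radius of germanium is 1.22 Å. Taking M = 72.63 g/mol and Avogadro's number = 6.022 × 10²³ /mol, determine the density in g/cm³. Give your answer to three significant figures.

5.39 g/cm³

In a diamond cubic lattice, nearest neighbors lie along the body diagonal with √3·a = 8r, giving a = 5.635 Å = 5.635 × 10^-8 cm.
With Z = 8, ρ = Z·M/(N_A·a³) = 8 × 72.63 / (6.022 × 10²³ × 1.789 × 10^-22) = 5.393 g/cm³.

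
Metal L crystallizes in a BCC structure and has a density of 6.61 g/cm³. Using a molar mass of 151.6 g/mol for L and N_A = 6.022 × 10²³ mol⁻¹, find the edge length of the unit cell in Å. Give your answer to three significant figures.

With Z = 2 atoms per BCC cell, a³ = Z·M/(N_A·ρ) = 2 × 151.6 / (6.022 × 10²³ × 6.610 g/cm³) = 7.617 × 10^-23 cm³.
a = (7.617 × 10^-23)^(1/3) = 4.239 × 10^-8 cm = 4.24 Å.

4.24 Å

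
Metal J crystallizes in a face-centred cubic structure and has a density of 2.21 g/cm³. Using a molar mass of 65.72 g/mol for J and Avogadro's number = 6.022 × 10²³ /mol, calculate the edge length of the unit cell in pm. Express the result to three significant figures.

With Z = 4 atoms per FCC cell, a³ = Z·M/(N_A·ρ) = 4 × 65.72 / (6.022 × 10²³ × 2.210 g/cm³) = 1.975 × 10^-22 cm³.
a = (1.975 × 10^-22)^(1/3) = 5.824 × 10^-8 cm = 582 pm.

582 pm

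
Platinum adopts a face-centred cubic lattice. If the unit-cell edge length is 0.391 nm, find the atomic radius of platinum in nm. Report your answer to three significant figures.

0.138 nm

In an FCC lattice, atoms touch along the face diagonal, so √2·a = 4r.
r = √2·a/4 = 1.4142 × 0.391 / 4 = 0.138 nm.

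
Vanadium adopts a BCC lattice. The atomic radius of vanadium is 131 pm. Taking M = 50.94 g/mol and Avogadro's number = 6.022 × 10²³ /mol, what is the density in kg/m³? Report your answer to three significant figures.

In a BCC lattice, atoms touch along the body diagonal, so √3·a = 4r, giving a = 302.5 pm = 3.025 × 10^-8 cm.
With Z = 2, ρ = Z·M/(N_A·a³) = 2 × 50.94 / (6.022 × 10²³ × 2.769 × 10^-23) = 6.110 g/cm³ = 6110 kg/m³.

6110 kg/m³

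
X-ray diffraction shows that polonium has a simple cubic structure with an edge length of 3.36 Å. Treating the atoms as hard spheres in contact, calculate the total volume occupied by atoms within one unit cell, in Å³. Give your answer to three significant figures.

In a simple cubic lattice atoms touch along the cell edge, so a = 2r, so r = 0.5000a = 1.680 Å.
V_atoms = Z × (4/3)πr³ = 1 × (4/3)π × (1.680)³ = 19.9 Å³.

19.9 Å³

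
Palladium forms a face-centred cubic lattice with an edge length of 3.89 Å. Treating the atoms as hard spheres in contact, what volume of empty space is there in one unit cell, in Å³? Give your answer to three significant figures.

15.3 Å³

In an FCC lattice atoms touch along the face diagonal, so √2·a = 4r, so r = 0.3536a = 1.375 Å.
V_cell = a³ = 58.86 Å³; V_atoms = 4 × (4/3)πr³ = 43.59 Å³.
Empty space = 58.86 − 43.59 = 15.3 Å³.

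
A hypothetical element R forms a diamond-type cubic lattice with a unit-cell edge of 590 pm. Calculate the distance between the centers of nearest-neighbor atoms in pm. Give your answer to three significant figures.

255 pm

In a diamond cubic structure, nearest neighbors lie along the body diagonal with √3·a = 8r; the nearest-neighbor distance equals 2r = 0.4330·a.
d = 0.4330 × 590 = 255 pm.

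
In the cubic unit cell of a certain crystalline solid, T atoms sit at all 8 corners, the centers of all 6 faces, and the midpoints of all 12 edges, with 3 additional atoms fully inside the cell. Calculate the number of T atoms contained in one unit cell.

Corner atoms are shared by 8 cells (1/8 each), face atoms by 2 (1/2 each), edge atoms by 4 (1/4 each), interior atoms are unshared.
Net atoms = 8 × 1/8 + 6 × 1/2 + 12 × 1/4 + 3 = 1 + 3 + 3 + 3 = 10.

10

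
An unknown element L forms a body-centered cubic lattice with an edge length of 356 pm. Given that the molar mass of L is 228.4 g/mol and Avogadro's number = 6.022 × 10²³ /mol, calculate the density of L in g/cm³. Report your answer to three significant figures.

A BCC unit cell contains Z = 2 atoms.
Cell volume: a³ = (356 pm)³ = (3.560 × 10^-8 cm)³ = 4.512 × 10^-23 cm³.
ρ = Z·M/(N_A·a³) = 2 × 228.4 / (6.022 × 10²³ × 4.512 × 10^-23) = 16.81 g/cm³.

16.8 g/cm³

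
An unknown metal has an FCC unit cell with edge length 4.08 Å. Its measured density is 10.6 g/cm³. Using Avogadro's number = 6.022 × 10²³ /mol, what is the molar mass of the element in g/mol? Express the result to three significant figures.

108 g/mol

An FCC cell has Z = 4 atoms; a = 4.080 × 10^-8 cm.
M = ρ·N_A·a³/Z = 10.6 × 6.022 × 10²³ × 6.792 × 10^-23 / 4 = 108 g/mol.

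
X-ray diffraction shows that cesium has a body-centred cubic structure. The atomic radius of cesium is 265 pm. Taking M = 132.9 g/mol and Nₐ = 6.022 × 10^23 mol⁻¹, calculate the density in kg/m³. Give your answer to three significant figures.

In a BCC lattice, atoms touch along the body diagonal, so √3·a = 4r, giving a = 612.0 pm = 6.120 × 10^-8 cm.
With Z = 2, ρ = Z·M/(N_A·a³) = 2 × 132.9 / (6.022 × 10²³ × 2.292 × 10^-22) = 1.926 g/cm³ = 1930 kg/m³.

1930 kg/m³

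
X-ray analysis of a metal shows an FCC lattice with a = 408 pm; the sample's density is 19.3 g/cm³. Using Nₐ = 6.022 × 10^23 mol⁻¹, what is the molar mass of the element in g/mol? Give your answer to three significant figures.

197 g/mol

An FCC cell has Z = 4 atoms; a = 4.080 × 10^-8 cm.
M = ρ·N_A·a³/Z = 19.3 × 6.022 × 10²³ × 6.792 × 10^-23 / 4 = 197 g/mol.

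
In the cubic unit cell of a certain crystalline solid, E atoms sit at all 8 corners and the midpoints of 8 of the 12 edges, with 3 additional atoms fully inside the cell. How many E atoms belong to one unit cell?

6

Corner atoms are shared by 8 cells (1/8 each), edge atoms by 4 (1/4 each), interior atoms are unshared.
Net atoms = 8 × 1/8 + 8 × 1/4 + 3 = 1 + 2 + 3 = 6.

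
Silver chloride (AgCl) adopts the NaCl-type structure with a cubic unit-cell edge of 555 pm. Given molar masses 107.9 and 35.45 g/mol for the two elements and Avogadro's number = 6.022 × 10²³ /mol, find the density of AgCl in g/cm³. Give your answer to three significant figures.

5.57 g/cm³

The NaCl-type structure contains Z = 4 formula units per cell; M(AgCl) = 107.9 + 35.45 = 143.35 g/mol.
a³ = (5.550 × 10^-8 cm)³ = 1.710 × 10^-22 cm³.
ρ = 4 × 143.35 / (6.022 × 10²³ × 1.710 × 10^-22) = 5.570 g/cm³.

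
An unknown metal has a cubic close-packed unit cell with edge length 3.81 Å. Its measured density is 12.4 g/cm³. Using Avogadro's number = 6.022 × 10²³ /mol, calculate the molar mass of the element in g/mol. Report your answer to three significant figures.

103 g/mol

An FCC cell has Z = 4 atoms; a = 3.810 × 10^-8 cm.
M = ρ·N_A·a³/Z = 12.4 × 6.022 × 10²³ × 5.531 × 10^-23 / 4 = 103 g/mol.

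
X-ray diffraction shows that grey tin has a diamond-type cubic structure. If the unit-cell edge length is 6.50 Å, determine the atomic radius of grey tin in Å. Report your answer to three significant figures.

1.41 Å

In a diamond cubic lattice, nearest neighbors lie along the body diagonal with √3·a = 8r.
r = √3·a/8 = 1.7321 × 6.50 / 8 = 1.41 Å.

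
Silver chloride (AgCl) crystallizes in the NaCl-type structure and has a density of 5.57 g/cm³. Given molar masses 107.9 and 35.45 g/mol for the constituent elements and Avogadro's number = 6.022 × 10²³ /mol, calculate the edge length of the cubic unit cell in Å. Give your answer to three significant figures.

M(AgCl) = 143.35 g/mol; Z = 4 formula units per cell.
a³ = Z·M/(N_A·ρ) = 4 × 143.35 / (6.022 × 10²³ × 5.57) = 1.709 × 10^-22 cm³, so a = 5.550 × 10^-8 cm = 5.55 Å.

5.55 Å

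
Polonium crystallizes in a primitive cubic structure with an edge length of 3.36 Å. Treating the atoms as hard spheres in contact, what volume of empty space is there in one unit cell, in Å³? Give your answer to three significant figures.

18.1 Å³

In a simple cubic lattice atoms touch along the cell edge, so a = 2r, so r = 0.5000a = 1.680 Å.
V_cell = a³ = 37.93 Å³; V_atoms = 1 × (4/3)πr³ = 19.86 Å³.
Empty space = 37.93 − 19.86 = 18.1 Å³.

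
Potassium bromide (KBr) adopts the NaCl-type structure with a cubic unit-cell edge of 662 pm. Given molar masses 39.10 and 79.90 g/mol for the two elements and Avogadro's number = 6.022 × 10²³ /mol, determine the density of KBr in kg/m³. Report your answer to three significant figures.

The NaCl-type structure contains Z = 4 formula units per cell; M(KBr) = 39.10 + 79.90 = 119.0 g/mol.
a³ = (6.620 × 10^-8 cm)³ = 2.901 × 10^-22 cm³.
ρ = 4 × 119.0 / (6.022 × 10²³ × 2.901 × 10^-22) = 2.725 g/cm³ = 2720 kg/m³.

2720 kg/m³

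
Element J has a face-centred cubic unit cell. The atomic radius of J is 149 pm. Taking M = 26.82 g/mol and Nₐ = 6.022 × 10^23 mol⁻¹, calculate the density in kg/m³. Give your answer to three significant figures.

2380 kg/m³

In an FCC lattice, atoms touch along the face diagonal, so √2·a = 4r, giving a = 421.4 pm = 4.214 × 10^-8 cm.
With Z = 4, ρ = Z·M/(N_A·a³) = 4 × 26.82 / (6.022 × 10²³ × 7.485 × 10^-23) = 2.380 g/cm³ = 2380 kg/m³.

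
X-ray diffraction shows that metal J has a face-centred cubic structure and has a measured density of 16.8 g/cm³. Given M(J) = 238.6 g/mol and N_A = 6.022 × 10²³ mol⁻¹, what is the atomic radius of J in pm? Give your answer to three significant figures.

For an FCC cell (Z = 4), a³ = Z·M/(N_A·ρ) = 4 × 238.6 / (6.022 × 10²³ × 16.80) = 9.434 × 10^-23 cm³, so a = 4.552 × 10^-8 cm = 455.2 pm.
Atoms touch along the face diagonal, so √2·a = 4r, so r = 0.3536 × a = 161 pm.

161 pm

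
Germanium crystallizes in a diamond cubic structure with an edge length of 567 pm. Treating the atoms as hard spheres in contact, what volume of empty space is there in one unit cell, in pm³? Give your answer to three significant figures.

In a diamond cubic lattice nearest neighbors lie along the body diagonal with √3·a = 8r, so r = 0.2165a = 122.8 pm.
V_cell = a³ = 1.823 × 10^8 pm³; V_atoms = 8 × (4/3)πr³ = 6.199 × 10^7 pm³.
Empty space = 1.823 × 10^8 − 6.199 × 10^7 = 1.20 × 10^8 pm³.

1.20 × 10^8 pm³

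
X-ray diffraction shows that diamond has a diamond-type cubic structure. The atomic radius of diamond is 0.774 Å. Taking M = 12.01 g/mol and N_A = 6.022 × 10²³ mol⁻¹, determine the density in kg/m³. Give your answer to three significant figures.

In a diamond cubic lattice, nearest neighbors lie along the body diagonal with √3·a = 8r, giving a = 3.575 Å = 3.575 × 10^-8 cm.
With Z = 8, ρ = Z·M/(N_A·a³) = 8 × 12.01 / (6.022 × 10²³ × 4.569 × 10^-23) = 3.492 g/cm³ = 3490 kg/m³.

3490 kg/m³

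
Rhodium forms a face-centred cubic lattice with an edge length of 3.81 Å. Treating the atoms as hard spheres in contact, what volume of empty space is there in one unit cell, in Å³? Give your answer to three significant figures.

14.4 Å³

In an FCC lattice atoms touch along the face diagonal, so √2·a = 4r, so r = 0.3536a = 1.347 Å.
V_cell = a³ = 55.31 Å³; V_atoms = 4 × (4/3)πr³ = 40.95 Å³.
Empty space = 55.31 − 40.95 = 14.4 Å³.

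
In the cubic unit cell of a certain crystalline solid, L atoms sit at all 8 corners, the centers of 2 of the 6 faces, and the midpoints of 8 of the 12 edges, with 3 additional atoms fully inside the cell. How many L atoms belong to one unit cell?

7

Corner atoms are shared by 8 cells (1/8 each), face atoms by 2 (1/2 each), edge atoms by 4 (1/4 each), interior atoms are unshared.
Net atoms = 8 × 1/8 + 2 × 1/2 + 8 × 1/4 + 3 = 1 + 1 + 2 + 3 = 7.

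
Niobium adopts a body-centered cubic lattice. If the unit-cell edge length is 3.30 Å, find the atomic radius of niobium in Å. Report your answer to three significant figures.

In a BCC lattice, atoms touch along the body diagonal, so √3·a = 4r.
r = √3·a/4 = 1.7321 × 3.30 / 4 = 1.43 Å.

1.43 Å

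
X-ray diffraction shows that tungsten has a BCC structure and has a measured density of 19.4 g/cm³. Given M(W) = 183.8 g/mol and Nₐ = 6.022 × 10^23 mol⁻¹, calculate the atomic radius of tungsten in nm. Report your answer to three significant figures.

0.137 nm

For a BCC cell (Z = 2), a³ = Z·M/(N_A·ρ) = 2 × 183.8 / (6.022 × 10²³ × 19.40) = 3.147 × 10^-23 cm³, so a = 3.157 × 10^-8 cm = 0.3157 nm.
Atoms touch along the body diagonal, so √3·a = 4r, so r = 0.4330 × a = 0.137 nm.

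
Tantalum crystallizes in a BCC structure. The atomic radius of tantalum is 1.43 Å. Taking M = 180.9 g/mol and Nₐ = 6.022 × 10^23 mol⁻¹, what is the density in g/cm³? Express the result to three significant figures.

In a BCC lattice, atoms touch along the body diagonal, so √3·a = 4r, giving a = 3.302 Å = 3.302 × 10^-8 cm.
With Z = 2, ρ = Z·M/(N_A·a³) = 2 × 180.9 / (6.022 × 10²³ × 3.602 × 10^-23) = 16.68 g/cm³.

16.7 g/cm³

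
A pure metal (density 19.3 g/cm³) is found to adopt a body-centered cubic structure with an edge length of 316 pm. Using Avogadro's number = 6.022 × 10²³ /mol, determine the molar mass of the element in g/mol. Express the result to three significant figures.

183 g/mol

A BCC cell has Z = 2 atoms; a = 3.160 × 10^-8 cm.
M = ρ·N_A·a³/Z = 19.3 × 6.022 × 10²³ × 3.155 × 10^-23 / 2 = 183 g/mol.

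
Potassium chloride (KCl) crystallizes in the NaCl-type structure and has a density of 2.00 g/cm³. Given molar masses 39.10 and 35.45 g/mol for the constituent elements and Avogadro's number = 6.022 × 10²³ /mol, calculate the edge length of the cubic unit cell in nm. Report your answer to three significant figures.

0.628 nm

M(KCl) = 74.55 g/mol; Z = 4 formula units per cell.
a³ = Z·M/(N_A·ρ) = 4 × 74.55 / (6.022 × 10²³ × 2.00) = 2.476 × 10^-22 cm³, so a = 6.279 × 10^-8 cm = 0.628 nm.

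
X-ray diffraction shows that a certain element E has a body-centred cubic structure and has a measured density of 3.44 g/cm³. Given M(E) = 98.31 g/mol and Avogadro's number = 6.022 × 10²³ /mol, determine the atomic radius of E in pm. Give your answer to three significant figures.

For a BCC cell (Z = 2), a³ = Z·M/(N_A·ρ) = 2 × 98.31 / (6.022 × 10²³ × 3.440) = 9.491 × 10^-23 cm³, so a = 4.562 × 10^-8 cm = 456.2 pm.
Atoms touch along the body diagonal, so √3·a = 4r, so r = 0.4330 × a = 198 pm.

198 pm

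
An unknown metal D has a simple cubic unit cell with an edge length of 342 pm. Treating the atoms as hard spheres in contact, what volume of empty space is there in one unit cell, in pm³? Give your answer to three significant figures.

In a simple cubic lattice atoms touch along the cell edge, so a = 2r, so r = 0.5000a = 171.0 pm.
V_cell = a³ = 4.000 × 10^7 pm³; V_atoms = 1 × (4/3)πr³ = 2.094 × 10^7 pm³.
Empty space = 4.000 × 10^7 − 2.094 × 10^7 = 1.91 × 10^7 pm³.

1.91 × 10^7 pm³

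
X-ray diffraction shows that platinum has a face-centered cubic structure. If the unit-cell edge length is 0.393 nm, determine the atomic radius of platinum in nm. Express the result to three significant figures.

0.139 nm

In an FCC lattice, atoms touch along the face diagonal, so √2·a = 4r.
r = √2·a/4 = 1.4142 × 0.393 / 4 = 0.139 nm.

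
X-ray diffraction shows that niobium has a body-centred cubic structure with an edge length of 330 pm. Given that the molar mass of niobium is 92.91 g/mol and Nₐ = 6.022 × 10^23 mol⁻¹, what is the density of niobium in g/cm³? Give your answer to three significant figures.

A BCC unit cell contains Z = 2 atoms.
Cell volume: a³ = (330 pm)³ = (3.300 × 10^-8 cm)³ = 3.594 × 10^-23 cm³.
ρ = Z·M/(N_A·a³) = 2 × 92.91 / (6.022 × 10²³ × 3.594 × 10^-23) = 8.586 g/cm³.

8.59 g/cm³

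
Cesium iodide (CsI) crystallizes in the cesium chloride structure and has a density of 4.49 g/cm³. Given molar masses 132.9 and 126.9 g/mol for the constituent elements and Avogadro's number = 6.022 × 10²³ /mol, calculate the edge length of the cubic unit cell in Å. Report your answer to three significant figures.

4.58 Å

M(CsI) = 259.8 g/mol; Z = 1 formula unit per cell.
a³ = Z·M/(N_A·ρ) = 1 × 259.8 / (6.022 × 10²³ × 4.49) = 9.608 × 10^-23 cm³, so a = 4.580 × 10^-8 cm = 4.58 Å.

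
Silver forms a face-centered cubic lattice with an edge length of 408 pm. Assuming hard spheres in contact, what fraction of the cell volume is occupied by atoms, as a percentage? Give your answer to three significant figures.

In an FCC lattice atoms touch along the face diagonal, so √2·a = 4r, so r = 0.3536a = 144.2 pm.
Packing fraction = Z·(4/3)πr³ / a³ = 4 × (4/3)π × (144.2)³ / (408)³ = 0.7405 = 74.0%.

74.0%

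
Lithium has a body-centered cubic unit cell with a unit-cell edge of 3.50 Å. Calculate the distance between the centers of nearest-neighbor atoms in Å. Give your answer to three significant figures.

In a BCC structure, atoms touch along the body diagonal, so √3·a = 4r; the nearest-neighbor distance equals 2r = 0.8660·a.
d = 0.8660 × 3.50 = 3.03 Å.

3.03 Å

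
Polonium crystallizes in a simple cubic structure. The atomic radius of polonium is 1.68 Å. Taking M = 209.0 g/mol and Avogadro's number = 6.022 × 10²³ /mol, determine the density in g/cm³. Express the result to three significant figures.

In a simple cubic lattice, atoms touch along the cell edge, so a = 2r, giving a = 3.360 Å = 3.360 × 10^-8 cm.
With Z = 1, ρ = Z·M/(N_A·a³) = 1 × 209.0 / (6.022 × 10²³ × 3.793 × 10^-23) = 9.149 g/cm³.

9.15 g/cm³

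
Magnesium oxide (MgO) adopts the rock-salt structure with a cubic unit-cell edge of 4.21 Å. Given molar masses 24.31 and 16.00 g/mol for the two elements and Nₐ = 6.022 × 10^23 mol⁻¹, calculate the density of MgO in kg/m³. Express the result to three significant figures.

3590 kg/m³

The rock-salt structure contains Z = 4 formula units per cell; M(MgO) = 24.31 + 16.00 = 40.31 g/mol.
a³ = (4.210 × 10^-8 cm)³ = 7.462 × 10^-23 cm³.
ρ = 4 × 40.31 / (6.022 × 10²³ × 7.462 × 10^-23) = 3.588 g/cm³ = 3590 kg/m³.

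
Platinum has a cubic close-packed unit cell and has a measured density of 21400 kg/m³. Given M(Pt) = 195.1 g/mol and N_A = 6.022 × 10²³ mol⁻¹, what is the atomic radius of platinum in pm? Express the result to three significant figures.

139 pm

For an FCC cell (Z = 4), a³ = Z·M/(N_A·ρ) = 4 × 195.1 / (6.022 × 10²³ × 21.40) = 6.056 × 10^-23 cm³, so a = 3.927 × 10^-8 cm = 392.7 pm.
Atoms touch along the face diagonal, so √2·a = 4r, so r = 0.3536 × a = 139 pm.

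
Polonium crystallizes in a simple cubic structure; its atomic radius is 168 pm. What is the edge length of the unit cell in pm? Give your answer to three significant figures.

In a simple cubic lattice, atoms touch along the cell edge, so a = 2r.
a = 2r = 2 × 168 = 336 pm.

336 pm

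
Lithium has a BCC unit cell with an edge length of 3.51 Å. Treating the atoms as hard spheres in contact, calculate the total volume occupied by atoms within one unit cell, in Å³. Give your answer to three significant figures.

29.4 Å³

In a BCC lattice atoms touch along the body diagonal, so √3·a = 4r, so r = 0.4330a = 1.520 Å.
V_atoms = Z × (4/3)πr³ = 2 × (4/3)π × (1.520)³ = 29.4 Å³.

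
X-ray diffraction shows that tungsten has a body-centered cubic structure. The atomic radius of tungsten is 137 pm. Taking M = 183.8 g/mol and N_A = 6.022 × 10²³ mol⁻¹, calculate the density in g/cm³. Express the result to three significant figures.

19.3 g/cm³

In a BCC lattice, atoms touch along the body diagonal, so √3·a = 4r, giving a = 316.4 pm = 3.164 × 10^-8 cm.
With Z = 2, ρ = Z·M/(N_A·a³) = 2 × 183.8 / (6.022 × 10²³ × 3.167 × 10^-23) = 19.27 g/cm³.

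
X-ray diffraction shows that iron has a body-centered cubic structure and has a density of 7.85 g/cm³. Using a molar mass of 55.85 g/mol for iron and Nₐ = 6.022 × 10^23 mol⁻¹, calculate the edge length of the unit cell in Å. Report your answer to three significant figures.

2.87 Å

With Z = 2 atoms per BCC cell, a³ = Z·M/(N_A·ρ) = 2 × 55.85 / (6.022 × 10²³ × 7.850 g/cm³) = 2.363 × 10^-23 cm³.
a = (2.363 × 10^-23)^(1/3) = 2.870 × 10^-8 cm = 2.87 Å.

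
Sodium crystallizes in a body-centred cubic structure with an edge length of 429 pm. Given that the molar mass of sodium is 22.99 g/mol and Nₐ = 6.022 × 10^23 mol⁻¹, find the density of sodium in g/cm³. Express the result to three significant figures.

A BCC unit cell contains Z = 2 atoms.
Cell volume: a³ = (429 pm)³ = (4.290 × 10^-8 cm)³ = 7.895 × 10^-23 cm³.
ρ = Z·M/(N_A·a³) = 2 × 22.99 / (6.022 × 10²³ × 7.895 × 10^-23) = 0.9671 g/cm³.

0.967 g/cm³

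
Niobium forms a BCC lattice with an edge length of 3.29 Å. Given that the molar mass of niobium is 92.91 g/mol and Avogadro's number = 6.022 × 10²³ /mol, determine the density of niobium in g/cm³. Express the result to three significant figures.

A BCC unit cell contains Z = 2 atoms.
Cell volume: a³ = (3.29 Å)³ = (3.290 × 10^-8 cm)³ = 3.561 × 10^-23 cm³.
ρ = Z·M/(N_A·a³) = 2 × 92.91 / (6.022 × 10²³ × 3.561 × 10^-23) = 8.665 g/cm³.

8.66 g/cm³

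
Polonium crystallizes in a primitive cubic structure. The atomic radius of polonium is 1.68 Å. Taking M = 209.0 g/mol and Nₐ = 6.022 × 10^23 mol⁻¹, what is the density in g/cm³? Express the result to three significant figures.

In a simple cubic lattice, atoms touch along the cell edge, so a = 2r, giving a = 3.360 Å = 3.360 × 10^-8 cm.
With Z = 1, ρ = Z·M/(N_A·a³) = 1 × 209.0 / (6.022 × 10²³ × 3.793 × 10^-23) = 9.149 g/cm³.

9.15 g/cm³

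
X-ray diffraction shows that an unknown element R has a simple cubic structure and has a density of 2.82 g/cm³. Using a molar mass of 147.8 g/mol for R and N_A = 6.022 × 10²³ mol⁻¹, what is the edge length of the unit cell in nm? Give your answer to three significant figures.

With Z = 1 atom per simple cubic cell, a³ = Z·M/(N_A·ρ) = 1 × 147.8 / (6.022 × 10²³ × 2.820 g/cm³) = 8.703 × 10^-23 cm³.
a = (8.703 × 10^-23)^(1/3) = 4.432 × 10^-8 cm = 0.443 nm.

0.443 nm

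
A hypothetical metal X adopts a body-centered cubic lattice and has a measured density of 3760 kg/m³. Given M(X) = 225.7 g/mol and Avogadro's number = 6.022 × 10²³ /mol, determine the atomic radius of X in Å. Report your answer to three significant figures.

2.53 Å

For a BCC cell (Z = 2), a³ = Z·M/(N_A·ρ) = 2 × 225.7 / (6.022 × 10²³ × 3.760) = 1.994 × 10^-22 cm³, so a = 5.842 × 10^-8 cm = 5.842 Å.
Atoms touch along the body diagonal, so √3·a = 4r, so r = 0.4330 × a = 2.53 Å.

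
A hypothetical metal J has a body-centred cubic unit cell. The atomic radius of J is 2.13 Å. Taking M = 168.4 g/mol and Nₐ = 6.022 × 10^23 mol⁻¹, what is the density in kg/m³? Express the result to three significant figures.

4700 kg/m³

In a BCC lattice, atoms touch along the body diagonal, so √3·a = 4r, giving a = 4.919 Å = 4.919 × 10^-8 cm.
With Z = 2, ρ = Z·M/(N_A·a³) = 2 × 168.4 / (6.022 × 10²³ × 1.190 × 10^-22) = 4.699 g/cm³ = 4700 kg/m³.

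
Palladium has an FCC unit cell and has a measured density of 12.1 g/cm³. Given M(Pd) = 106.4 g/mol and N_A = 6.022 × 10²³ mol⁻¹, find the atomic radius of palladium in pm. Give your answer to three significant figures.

137 pm

For an FCC cell (Z = 4), a³ = Z·M/(N_A·ρ) = 4 × 106.4 / (6.022 × 10²³ × 12.10) = 5.841 × 10^-23 cm³, so a = 3.880 × 10^-8 cm = 388.0 pm.
Atoms touch along the face diagonal, so √2·a = 4r, so r = 0.3536 × a = 137 pm.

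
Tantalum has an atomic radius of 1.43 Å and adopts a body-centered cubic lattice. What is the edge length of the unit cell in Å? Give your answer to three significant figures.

In a BCC lattice, atoms touch along the body diagonal, so √3·a = 4r.
a = 4r/√3 = 4 × 1.43 / 1.7321 = 3.30 Å.

3.30 Å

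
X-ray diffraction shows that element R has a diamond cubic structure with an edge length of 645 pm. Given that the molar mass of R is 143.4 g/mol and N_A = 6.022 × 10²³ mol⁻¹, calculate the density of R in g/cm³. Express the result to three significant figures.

A diamond cubic unit cell contains Z = 8 atoms.
Cell volume: a³ = (645 pm)³ = (6.450 × 10^-8 cm)³ = 2.683 × 10^-22 cm³.
ρ = Z·M/(N_A·a³) = 8 × 143.4 / (6.022 × 10²³ × 2.683 × 10^-22) = 7.099 g/cm³.

7.10 g/cm³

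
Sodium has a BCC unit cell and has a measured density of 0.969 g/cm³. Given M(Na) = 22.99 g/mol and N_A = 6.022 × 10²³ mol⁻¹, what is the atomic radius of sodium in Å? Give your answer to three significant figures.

For a BCC cell (Z = 2), a³ = Z·M/(N_A·ρ) = 2 × 22.99 / (6.022 × 10²³ × 0.9690) = 7.880 × 10^-23 cm³, so a = 4.287 × 10^-8 cm = 4.287 Å.
Atoms touch along the body diagonal, so √3·a = 4r, so r = 0.4330 × a = 1.86 Å.

1.86 Å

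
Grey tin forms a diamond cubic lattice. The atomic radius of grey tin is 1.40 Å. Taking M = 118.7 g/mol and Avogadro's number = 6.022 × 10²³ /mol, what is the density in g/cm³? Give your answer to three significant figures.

In a diamond cubic lattice, nearest neighbors lie along the body diagonal with √3·a = 8r, giving a = 6.466 Å = 6.466 × 10^-8 cm.
With Z = 8, ρ = Z·M/(N_A·a³) = 8 × 118.7 / (6.022 × 10²³ × 2.704 × 10^-22) = 5.832 g/cm³.

5.83 g/cm³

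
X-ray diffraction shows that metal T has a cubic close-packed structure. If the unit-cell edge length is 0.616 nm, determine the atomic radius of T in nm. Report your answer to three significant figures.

In an FCC lattice, atoms touch along the face diagonal, so √2·a = 4r.
r = √2·a/4 = 1.4142 × 0.616 / 4 = 0.218 nm.

0.218 nm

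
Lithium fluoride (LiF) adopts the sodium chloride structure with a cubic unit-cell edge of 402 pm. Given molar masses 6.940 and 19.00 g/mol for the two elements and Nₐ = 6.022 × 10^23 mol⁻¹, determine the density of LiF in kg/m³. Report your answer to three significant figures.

2650 kg/m³

The sodium chloride structure contains Z = 4 formula units per cell; M(LiF) = 6.940 + 19.00 = 25.94 g/mol.
a³ = (4.020 × 10^-8 cm)³ = 6.496 × 10^-23 cm³.
ρ = 4 × 25.94 / (6.022 × 10²³ × 6.496 × 10^-23) = 2.652 g/cm³ = 2650 kg/m³.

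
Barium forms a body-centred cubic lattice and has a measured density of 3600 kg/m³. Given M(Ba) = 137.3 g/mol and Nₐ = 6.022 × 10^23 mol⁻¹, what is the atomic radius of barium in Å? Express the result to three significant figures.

2.17 Å

For a BCC cell (Z = 2), a³ = Z·M/(N_A·ρ) = 2 × 137.3 / (6.022 × 10²³ × 3.600) = 1.267 × 10^-22 cm³, so a = 5.022 × 10^-8 cm = 5.022 Å.
Atoms touch along the body diagonal, so √3·a = 4r, so r = 0.4330 × a = 2.17 Å.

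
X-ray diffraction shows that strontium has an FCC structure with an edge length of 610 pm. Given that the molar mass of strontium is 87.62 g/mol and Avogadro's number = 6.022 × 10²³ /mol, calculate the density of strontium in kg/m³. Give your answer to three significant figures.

2560 kg/m³

An FCC unit cell contains Z = 4 atoms.
Cell volume: a³ = (610 pm)³ = (6.100 × 10^-8 cm)³ = 2.270 × 10^-22 cm³.
ρ = Z·M/(N_A·a³) = 4 × 87.62 / (6.022 × 10²³ × 2.270 × 10^-22) = 2.564 g/cm³ = 2560 kg/m³.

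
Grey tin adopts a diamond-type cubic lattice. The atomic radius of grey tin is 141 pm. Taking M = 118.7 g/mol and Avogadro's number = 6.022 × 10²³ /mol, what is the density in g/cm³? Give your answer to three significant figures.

In a diamond cubic lattice, nearest neighbors lie along the body diagonal with √3·a = 8r, giving a = 651.3 pm = 6.513 × 10^-8 cm.
With Z = 8, ρ = Z·M/(N_A·a³) = 8 × 118.7 / (6.022 × 10²³ × 2.762 × 10^-22) = 5.709 g/cm³.

5.71 g/cm³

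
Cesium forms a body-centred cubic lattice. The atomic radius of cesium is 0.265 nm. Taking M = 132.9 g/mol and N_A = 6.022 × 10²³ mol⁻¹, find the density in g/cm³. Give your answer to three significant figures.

In a BCC lattice, atoms touch along the body diagonal, so √3·a = 4r, giving a = 0.6120 nm = 6.120 × 10^-8 cm.
With Z = 2, ρ = Z·M/(N_A·a³) = 2 × 132.9 / (6.022 × 10²³ × 2.292 × 10^-22) = 1.926 g/cm³.

1.93 g/cm³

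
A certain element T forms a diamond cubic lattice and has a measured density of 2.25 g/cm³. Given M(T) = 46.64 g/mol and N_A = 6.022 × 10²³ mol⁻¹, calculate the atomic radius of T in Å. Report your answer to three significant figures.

For a diamond cubic cell (Z = 8), a³ = Z·M/(N_A·ρ) = 8 × 46.64 / (6.022 × 10²³ × 2.250) = 2.754 × 10^-22 cm³, so a = 6.506 × 10^-8 cm = 6.506 Å.
Nearest neighbors lie along the body diagonal with √3·a = 8r, so r = 0.2165 × a = 1.41 Å.

1.41 Å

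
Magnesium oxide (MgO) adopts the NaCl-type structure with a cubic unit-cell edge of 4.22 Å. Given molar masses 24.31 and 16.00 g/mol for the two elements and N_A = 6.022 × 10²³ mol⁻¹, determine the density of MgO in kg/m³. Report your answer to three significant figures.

The NaCl-type structure contains Z = 4 formula units per cell; M(MgO) = 24.31 + 16.00 = 40.31 g/mol.
a³ = (4.220 × 10^-8 cm)³ = 7.515 × 10^-23 cm³.
ρ = 4 × 40.31 / (6.022 × 10²³ × 7.515 × 10^-23) = 3.563 g/cm³ = 3560 kg/m³.

3560 kg/m³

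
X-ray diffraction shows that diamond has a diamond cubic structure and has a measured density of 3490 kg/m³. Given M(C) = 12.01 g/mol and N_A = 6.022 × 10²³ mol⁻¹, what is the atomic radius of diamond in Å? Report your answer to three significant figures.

For a diamond cubic cell (Z = 8), a³ = Z·M/(N_A·ρ) = 8 × 12.01 / (6.022 × 10²³ × 3.490) = 4.572 × 10^-23 cm³, so a = 3.576 × 10^-8 cm = 3.576 Å.
Nearest neighbors lie along the body diagonal with √3·a = 8r, so r = 0.2165 × a = 0.774 Å.

0.774 Å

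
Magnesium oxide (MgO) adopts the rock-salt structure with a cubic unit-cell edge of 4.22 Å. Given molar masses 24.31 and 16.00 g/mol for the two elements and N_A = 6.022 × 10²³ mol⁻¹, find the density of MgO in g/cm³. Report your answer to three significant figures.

The rock-salt structure contains Z = 4 formula units per cell; M(MgO) = 24.31 + 16.00 = 40.31 g/mol.
a³ = (4.220 × 10^-8 cm)³ = 7.515 × 10^-23 cm³.
ρ = 4 × 40.31 / (6.022 × 10²³ × 7.515 × 10^-23) = 3.563 g/cm³.

3.56 g/cm³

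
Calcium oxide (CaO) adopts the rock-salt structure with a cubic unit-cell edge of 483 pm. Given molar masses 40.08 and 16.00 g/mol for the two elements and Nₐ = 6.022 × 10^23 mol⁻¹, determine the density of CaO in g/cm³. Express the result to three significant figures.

The rock-salt structure contains Z = 4 formula units per cell; M(CaO) = 40.08 + 16.00 = 56.08 g/mol.
a³ = (4.830 × 10^-8 cm)³ = 1.127 × 10^-22 cm³.
ρ = 4 × 56.08 / (6.022 × 10²³ × 1.127 × 10^-22) = 3.306 g/cm³.

3.31 g/cm³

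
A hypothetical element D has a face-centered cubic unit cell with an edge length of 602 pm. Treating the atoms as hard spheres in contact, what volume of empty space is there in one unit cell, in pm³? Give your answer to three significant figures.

In an FCC lattice atoms touch along the face diagonal, so √2·a = 4r, so r = 0.3536a = 212.8 pm.
V_cell = a³ = 2.182 × 10^8 pm³; V_atoms = 4 × (4/3)πr³ = 1.615 × 10^8 pm³.
Empty space = 2.182 × 10^8 − 1.615 × 10^8 = 5.66 × 10^7 pm³.

5.66 × 10^7 pm³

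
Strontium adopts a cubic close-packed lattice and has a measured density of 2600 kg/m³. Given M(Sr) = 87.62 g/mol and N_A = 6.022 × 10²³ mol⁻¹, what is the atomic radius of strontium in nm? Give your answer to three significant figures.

0.215 nm

For an FCC cell (Z = 4), a³ = Z·M/(N_A·ρ) = 4 × 87.62 / (6.022 × 10²³ × 2.600) = 2.238 × 10^-22 cm³, so a = 6.072 × 10^-8 cm = 0.6072 nm.
Atoms touch along the face diagonal, so √2·a = 4r, so r = 0.3536 × a = 0.215 nm.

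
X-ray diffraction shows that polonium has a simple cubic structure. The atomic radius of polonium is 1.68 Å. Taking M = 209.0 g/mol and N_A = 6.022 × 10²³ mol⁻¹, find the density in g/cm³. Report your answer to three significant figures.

9.15 g/cm³

In a simple cubic lattice, atoms touch along the cell edge, so a = 2r, giving a = 3.360 Å = 3.360 × 10^-8 cm.
With Z = 1, ρ = Z·M/(N_A·a³) = 1 × 209.0 / (6.022 × 10²³ × 3.793 × 10^-23) = 9.149 g/cm³.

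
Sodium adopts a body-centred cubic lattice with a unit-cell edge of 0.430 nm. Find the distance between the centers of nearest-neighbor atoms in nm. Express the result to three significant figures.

0.372 nm

In a BCC structure, atoms touch along the body diagonal, so √3·a = 4r; the nearest-neighbor distance equals 2r = 0.8660·a.
d = 0.8660 × 0.430 = 0.372 nm.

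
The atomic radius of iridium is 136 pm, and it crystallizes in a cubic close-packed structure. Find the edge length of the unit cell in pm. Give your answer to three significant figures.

In an FCC lattice, atoms touch along the face diagonal, so √2·a = 4r.
a = 4r/√2 = 4 × 136 / 1.4142 = 385 pm.

385 pm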